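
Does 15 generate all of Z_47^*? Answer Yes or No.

Yes

φ(47) = 47 − 1 = 46 = 2 · 23.
Test 15^(46/q) mod 47 for each prime factor q of 46:
15^23 ≡ 46 (mod 47)  [q = 2: ≢ 1 ✓]
15^2 ≡ 37 (mod 47)  [q = 23: ≢ 1 ✓]
All checks pass, so 15 has order 46 and is a primitive root modulo 47.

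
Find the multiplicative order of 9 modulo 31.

The order of 9 must divide φ(31) = 31 − 1 = 30 = 2 · 3 · 5.
Divisors of 30: 1, 2, 3, 5, 6, 10, 15, 30.
Test each divisor d:
9^1 ≡ 9 (mod 31)
9^2 ≡ 19 (mod 31)
9^3 ≡ 16 (mod 31)
9^5 ≡ 25 (mod 31)
9^6 ≡ 8 (mod 31)
9^10 ≡ 5 (mod 31)
9^15 ≡ 1 (mod 31) ✓
So ord_31(9) = 15.

15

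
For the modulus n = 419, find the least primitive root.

2

φ(419) = 419 − 1 = 418 = 2 · 11 · 19.
Test candidates g = 2, 3, … against the prime factors q ∈ {2, 11, 19} of φ(419): g is a generator iff g^(418/q) ≢ 1 for every such q.
g = 2: 2^209 ≡ 418; 2^38 ≡ 334; 2^22 ≡ 114 — none is 1, so 2 is a primitive root.
The smallest primitive root modulo 419 is 2.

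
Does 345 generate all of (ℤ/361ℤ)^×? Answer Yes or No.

φ(361) = φ(19^2) = 19·(19−1) = 342 = 2 · 3^2 · 19.
Test 345^(342/q) mod 361 for each prime factor q of 342:
345^171 ≡ 360 (mod 361)  [q = 2: ≢ 1 ✓]
345^114 ≡ 292 (mod 361)  [q = 3: ≢ 1 ✓]
345^18 ≡ 229 (mod 361)  [q = 19: ≢ 1 ✓]
All checks pass, so 345 has order 342 and is a primitive root modulo 361.

Yes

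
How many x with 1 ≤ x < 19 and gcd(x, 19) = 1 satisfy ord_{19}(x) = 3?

φ(19) = 19 − 1 = 18 = 2 · 3^2.
Since (Z/19Z)^× is cyclic of order 18, the number of elements of order d is φ(d) when d | 18 and 0 otherwise.
3 | 18, and φ(3) = 3 − 1 = 2.

2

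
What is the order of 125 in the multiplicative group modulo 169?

52

The order of 125 must divide φ(169) = φ(13^2) = 13·(13−1) = 156 = 2^2 · 3 · 13.
Divisors of 156: 1, 2, 3, 4, 6, 12, 13, 26, 39, 52, 78, 156.
Evaluate successive powers at the divisors of 156:
125^1 ≡ 125
125^2 ≡ 77
125^3 ≡ 161
125^4 ≡ 14
125^6 ≡ 64
125^12 ≡ 40
125^13 ≡ 99
125^26 ≡ 168
125^39 ≡ 70
125^52 ≡ 1
The smallest such exponent is 52, so the order of 125 is 52.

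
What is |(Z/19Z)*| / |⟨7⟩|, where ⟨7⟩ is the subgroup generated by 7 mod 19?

6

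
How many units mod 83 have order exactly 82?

40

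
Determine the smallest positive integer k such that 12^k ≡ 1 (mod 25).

20

The order of 12 must divide φ(25) = φ(5^2) = 5·(5−1) = 20 = 2^2 · 5.
Divisors of 20: 1, 2, 4, 5, 10, 20.
Check 12^d mod 25 for each divisor in increasing order:
12^1 ≡ 12 (mod 25)
12^2 ≡ 19 (mod 25)
12^4 ≡ 11 (mod 25)
12^5 ≡ 7 (mod 25)
12^10 ≡ 24 (mod 25)
12^20 ≡ 1 (mod 25) ✓
Therefore the multiplicative order of 12 modulo 25 is 20.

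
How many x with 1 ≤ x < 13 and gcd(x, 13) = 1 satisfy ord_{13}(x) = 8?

0

φ(13) = 13 − 1 = 12 = 2^2 · 3.
In a cyclic group of order 12, there are φ(d) elements of order d for each divisor d of 12, and zero for non-divisors.
8 does not divide 12, so no element of (Z/13Z)^× has order 8.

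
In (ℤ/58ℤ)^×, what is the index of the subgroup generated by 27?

By Lagrange's theorem, ord_58(27) divides φ(58) = φ(2)·φ(29) = 1·28 = 28 = 2^2 · 7.
Divisors of 28: 1, 2, 4, 7, 14, 28.
Compute 27^d (mod 58) for the divisors d until we hit 1:
27^1 ≡ 27 (mod 58)
27^2 ≡ 33 (mod 58)
27^4 ≡ 45 (mod 58)
27^7 ≡ 17 (mod 58)
27^14 ≡ 57 (mod 58)
27^28 ≡ 1 (mod 58) ✓
So ord_58(27) = 28, hence |⟨27⟩| = 28.
Index = |(Z/58Z)^×| / |⟨27⟩| = 28 / 28 = 1.

1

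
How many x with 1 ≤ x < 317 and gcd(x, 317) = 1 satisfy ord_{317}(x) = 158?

φ(317) = 317 − 1 = 316 = 2^2 · 79.
(Z/317Z)^× is cyclic (|G| = 316); a cyclic group of order m has exactly φ(d) elements of each order d | m, and none otherwise.
158 = 2 · 79 divides 316, and φ(158) = 78.

78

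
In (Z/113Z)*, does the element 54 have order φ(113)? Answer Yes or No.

Yes

φ(113) = 113 − 1 = 112 = 2^4 · 7.
Test 54^(112/q) mod 113 for each prime factor q of 112:
54^56 ≡ 112 (mod 113)  [q = 2: ≢ 1 ✓]
54^16 ≡ 49 (mod 113)  [q = 7: ≢ 1 ✓]
None equal 1, so ord_113(54) = 112: 54 is a primitive root.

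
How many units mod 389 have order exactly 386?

0

φ(389) = 389 − 1 = 388 = 2^2 · 97.
(Z/389Z)^× is cyclic (|G| = 388); a cyclic group of order m has exactly φ(d) elements of each order d | m, and none otherwise.
386 does not divide 388, so no element of (Z/389Z)^× has order 386.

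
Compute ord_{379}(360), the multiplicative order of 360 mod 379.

Since 360 ∈ (Z/379Z)^×, its order divides φ(379) = 379 − 1 = 378 = 2 · 3^3 · 7.
Divisors of 378: 1, 2, 3, 6, 7, 9, 14, 18, 21, 27, 42, 54, 63, 126, 189, 378.
Test each divisor d:
360^1 ≡ 360 (mod 379)
360^2 ≡ 361 (mod 379)
360^3 ≡ 342 (mod 379)
360^6 ≡ 232 (mod 379)
360^7 ≡ 140 (mod 379)
360^9 ≡ 133 (mod 379)
360^14 ≡ 271 (mod 379)
360^18 ≡ 255 (mod 379)
360^21 ≡ 40 (mod 379)
360^27 ≡ 184 (mod 379)
360^42 ≡ 84 (mod 379)
360^54 ≡ 125 (mod 379)
360^63 ≡ 328 (mod 379)
360^126 ≡ 327 (mod 379)
360^189 ≡ 378 (mod 379)
360^378 ≡ 1 (mod 379) ✓
The smallest such exponent is 378, so the order of 360 is 378.

378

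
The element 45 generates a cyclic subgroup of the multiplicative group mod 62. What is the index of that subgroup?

The order of 45 must divide φ(62) = φ(2)·φ(31) = 1·30 = 30 = 2 · 3 · 5.
Divisors of 30: 1, 2, 3, 5, 6, 10, 15, 30.
Check 45^d mod 62 for each divisor in increasing order:
45^1 ≡ 45 (mod 62)
45^2 ≡ 41 (mod 62)
45^3 ≡ 47 (mod 62)
45^5 ≡ 5 (mod 62)
45^6 ≡ 39 (mod 62)
45^10 ≡ 25 (mod 62)
45^15 ≡ 1 (mod 62) ✓
Thus |⟨45⟩| = ord(45) = 15.
[(Z/62Z)^× : ⟨45⟩] = 30/15 = 2.

2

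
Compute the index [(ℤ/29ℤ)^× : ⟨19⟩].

1

Since 19 ∈ (Z/29Z)^×, its order divides φ(29) = 29 − 1 = 28 = 2^2 · 7.
Divisors of 28: 1, 2, 4, 7, 14, 28.
Evaluate successive powers at the divisors of 28:
19^1 ≡ 19 (mod 29)
19^2 ≡ 13 (mod 29)
19^4 ≡ 24 (mod 29)
19^7 ≡ 12 (mod 29)
19^14 ≡ 28 (mod 29)
19^28 ≡ 1 (mod 29) ✓
Thus |⟨19⟩| = ord(19) = 28.
[(Z/29Z)^× : ⟨19⟩] = 28/28 = 1.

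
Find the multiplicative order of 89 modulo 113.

By Lagrange's theorem, ord_113(89) divides φ(113) = 113 − 1 = 112 = 2^4 · 7.
Divisors of 112: 1, 2, 4, 7, 8, 14, 16, 28, 56, 112.
Compute 89^d (mod 113) for the divisors d until we hit 1:
89^1 ≡ 89
89^2 ≡ 11
89^4 ≡ 8
89^7 ≡ 35
89^8 ≡ 64
89^14 ≡ 95
89^16 ≡ 28
89^28 ≡ 98
89^56 ≡ 112
89^112 ≡ 1
Therefore the multiplicative order of 89 modulo 113 is 112.

112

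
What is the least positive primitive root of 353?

3

φ(353) = 353 − 1 = 352 = 2^5 · 11.
g is a primitive root iff g^(352/q) ≢ 1 (mod 353) for each prime q ∈ {2, 11}.
g = 2: 2^176 ≡ 1 — hits 1, so not a primitive root.
g = 3: 3^176 ≡ 352; 3^32 ≡ 140 — none is 1, so 3 is a primitive root.
Hence the least primitive root of 353 is 3.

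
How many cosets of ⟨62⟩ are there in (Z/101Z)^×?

The order of 62 must divide φ(101) = 101 − 1 = 100 = 2^2 · 5^2.
Divisors of 100: 1, 2, 4, 5, 10, 20, 25, 50, 100.
Check 62^d mod 101 for each divisor in increasing order:
62^1 ≡ 62
62^2 ≡ 6
62^4 ≡ 36
62^5 ≡ 10
62^10 ≡ 100
62^20 ≡ 1
The order of 62 is 20, so the subgroup it generates has 20 elements.
[(Z/101Z)^× : ⟨62⟩] = 100/20 = 5.

5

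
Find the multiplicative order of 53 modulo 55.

The order of 53 must divide φ(55) = φ(5·11) = (5−1)·(11−1) = 4·10 = 40 = 2^3 · 5.
Divisors of 40: 1, 2, 4, 5, 8, 10, 20, 40.
Evaluate successive powers at the divisors of 40:
53^1 ≡ 53
53^2 ≡ 4
53^4 ≡ 16
53^5 ≡ 23
53^8 ≡ 36
53^10 ≡ 34
53^20 ≡ 1
Therefore the multiplicative order of 53 modulo 55 is 20.

20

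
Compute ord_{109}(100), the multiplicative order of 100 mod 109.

54

By Lagrange's theorem, ord_109(100) divides φ(109) = 109 − 1 = 108 = 2^2 · 3^3.
Divisors of 108: 1, 2, 3, 4, 6, 9, 12, 18, 27, 36, 54, 108.
Compute 100^d (mod 109) for the divisors d until we hit 1:
100^1 ≡ 100
100^2 ≡ 81
100^3 ≡ 34
100^4 ≡ 21
100^6 ≡ 66
100^9 ≡ 64
100^12 ≡ 105
100^18 ≡ 63
100^27 ≡ 108
100^36 ≡ 45
100^54 ≡ 1
So ord_109(100) = 54.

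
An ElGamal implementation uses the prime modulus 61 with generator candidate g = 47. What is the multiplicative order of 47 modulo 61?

ord(47) | φ(61) = 61 − 1 = 60 = 2^2 · 3 · 5.
Divisors of 60: 1, 2, 3, 4, 5, 6, 10, 12, 15, 20, 30, 60.
Test each divisor d:
47^1 ≡ 47
47^2 ≡ 13
47^3 ≡ 1
Therefore the multiplicative order of 47 modulo 61 is 3.

3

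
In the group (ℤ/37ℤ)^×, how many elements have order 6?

2

φ(37) = 37 − 1 = 36 = 2^2 · 3^2.
In a cyclic group of order 36, there are φ(d) elements of order d for each divisor d of 36, and zero for non-divisors.
6 = 2 · 3 divides 36, and φ(6) = 2.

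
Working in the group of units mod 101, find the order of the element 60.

Since 60 ∈ (Z/101Z)^×, its order divides φ(101) = 101 − 1 = 100 = 2^2 · 5^2.
Divisors of 100: 1, 2, 4, 5, 10, 20, 25, 50, 100.
Check 60^d mod 101 for each divisor in increasing order:
60^1 ≡ 60 (mod 101)
60^2 ≡ 65 (mod 101)
60^4 ≡ 84 (mod 101)
60^5 ≡ 91 (mod 101)
60^10 ≡ 100 (mod 101)
60^20 ≡ 1 (mod 101) ✓
So ord_101(60) = 20.

20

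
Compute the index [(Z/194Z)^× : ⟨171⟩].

ord(171) | φ(194) = φ(2)·φ(97) = 1·96 = 96 = 2^5 · 3.
Divisors of 96: 1, 2, 3, 4, 6, 8, 12, 16, 24, 32, 48, 96.
Evaluate successive powers at the divisors of 96:
171^1 ≡ 171 (mod 194)
171^2 ≡ 141 (mod 194)
171^3 ≡ 55 (mod 194)
171^4 ≡ 93 (mod 194)
171^6 ≡ 115 (mod 194)
171^8 ≡ 113 (mod 194)
171^12 ≡ 33 (mod 194)
171^16 ≡ 159 (mod 194)
171^24 ≡ 119 (mod 194)
171^32 ≡ 61 (mod 194)
171^48 ≡ 193 (mod 194)
171^96 ≡ 1 (mod 194) ✓
So ord_194(171) = 96, hence |⟨171⟩| = 96.
The index is φ(194) / ord(171) = 96 / 96 = 1.

1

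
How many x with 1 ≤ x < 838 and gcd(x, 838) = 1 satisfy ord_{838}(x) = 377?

φ(838) = φ(2)·φ(419) = 1·418 = 418 = 2 · 11 · 19.
(Z/838Z)^× is cyclic (|G| = 418); a cyclic group of order m has exactly φ(d) elements of each order d | m, and none otherwise.
377 does not divide 418, so no element of (Z/838Z)^× has order 377.

0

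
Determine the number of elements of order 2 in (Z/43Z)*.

φ(43) = 43 − 1 = 42 = 2 · 3 · 7.
(Z/43Z)^× is cyclic (|G| = 42); a cyclic group of order m has exactly φ(d) elements of each order d | m, and none otherwise.
2 | 42, and φ(2) = 2 − 1 = 1.

1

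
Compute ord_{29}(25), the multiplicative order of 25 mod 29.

The order of 25 must divide φ(29) = 29 − 1 = 28 = 2^2 · 7.
Divisors of 28: 1, 2, 4, 7, 14, 28.
Evaluate successive powers at the divisors of 28:
25^1 ≡ 25
25^2 ≡ 16
25^4 ≡ 24
25^7 ≡ 1
So ord_29(25) = 7.

7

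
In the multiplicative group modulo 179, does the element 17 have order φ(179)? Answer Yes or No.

φ(179) = 179 − 1 = 178 = 2 · 89.
17 is a primitive root mod 179 iff 17^(φ(179)/q) ≢ 1 for every prime q | φ(179), i.e. q ∈ {2, 89}.
17^89 ≡ 1 (mod 179)  [q = 2: ≡ 1 ✗]
17^2 ≡ 110 (mod 179)  [q = 89: ≢ 1 ✓]
The check at q = 2 fails, so 17 generates a proper subgroup.

No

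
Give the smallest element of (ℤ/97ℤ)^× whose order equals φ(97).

5

φ(97) = 97 − 1 = 96 = 2^5 · 3.
g is a primitive root iff g^(96/q) ≢ 1 (mod 97) for each prime q ∈ {2, 3}.
g = 2: 2^48 ≡ 1 — hits 1, so not a primitive root.
g = 3: 3^48 ≡ 1 — hits 1, so not a primitive root.
g = 4: 4^48 ≡ 1 — hits 1, so not a primitive root.
g = 5: 5^48 ≡ 96; 5^32 ≡ 35 — none is 1, so 5 is a primitive root.
So 5 is the smallest generator of (Z/97Z)^×.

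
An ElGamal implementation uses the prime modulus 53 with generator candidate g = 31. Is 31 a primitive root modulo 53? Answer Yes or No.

Yes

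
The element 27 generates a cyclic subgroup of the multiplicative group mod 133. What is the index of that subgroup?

Since 27 ∈ (Z/133Z)^×, its order divides φ(133) = φ(7·19) = (7−1)·(19−1) = 6·18 = 108 = 2^2 · 3^3.
Divisors of 108: 1, 2, 3, 4, 6, 9, 12, 18, 27, 36, 54, 108.
Check 27^d mod 133 for each divisor in increasing order:
27^1 ≡ 27 (mod 133)
27^2 ≡ 64 (mod 133)
27^3 ≡ 132 (mod 133)
27^4 ≡ 106 (mod 133)
27^6 ≡ 1 (mod 133) ✓
So ord_133(27) = 6, hence |⟨27⟩| = 6.
The index is φ(133) / ord(27) = 108 / 6 = 18.

18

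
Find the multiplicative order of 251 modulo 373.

93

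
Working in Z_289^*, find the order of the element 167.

272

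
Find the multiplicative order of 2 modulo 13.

12

Since 2 ∈ (Z/13Z)^×, its order divides φ(13) = 13 − 1 = 12 = 2^2 · 3.
Divisors of 12: 1, 2, 3, 4, 6, 12.
Evaluate successive powers at the divisors of 12:
2^1 ≡ 2
2^2 ≡ 4
2^3 ≡ 8
2^4 ≡ 3
2^6 ≡ 12
2^12 ≡ 1
The smallest such exponent is 12, so the order of 2 is 12.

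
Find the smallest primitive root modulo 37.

φ(37) = 37 − 1 = 36 = 2^2 · 3^2.
g is a primitive root iff g^(36/q) ≢ 1 (mod 37) for each prime q ∈ {2, 3}.
g = 2: 2^18 ≡ 36; 2^12 ≡ 26 — none is 1, so 2 is a primitive root.
So 2 is the smallest generator of (Z/37Z)^×.

2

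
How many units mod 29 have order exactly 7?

φ(29) = 29 − 1 = 28 = 2^2 · 7.
Since (Z/29Z)^× is cyclic of order 28, the number of elements of order d is φ(d) when d | 28 and 0 otherwise.
7 | 28, and φ(7) = 7 − 1 = 6.

6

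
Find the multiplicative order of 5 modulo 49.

42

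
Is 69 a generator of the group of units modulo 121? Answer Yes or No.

φ(121) = φ(11^2) = 11·(11−1) = 110 = 2 · 5 · 11.
An element g generates (Z/121Z)^× iff g^(110/q) ≢ 1 (mod 121) for each prime q ∈ {2, 5, 11}.
69^55 ≡ 1 (mod 121)  [q = 2: ≡ 1 ✗]
69^22 ≡ 9 (mod 121)  [q = 5: ≢ 1 ✓]
69^10 ≡ 100 (mod 121)  [q = 11: ≢ 1 ✓]
Since 69^55 ≡ 1, the order of 69 divides 55 < 110, so 69 is not a primitive root.

No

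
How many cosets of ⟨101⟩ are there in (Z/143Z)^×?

4

ord(101) | φ(143) = φ(11·13) = (11−1)·(13−1) = 10·12 = 120 = 2^3 · 3 · 5.
Divisors of 120: 1, 2, 3, 4, 5, 6, 8, 10, 12, 15, 20, 24, 30, 40, 60, 120.
Evaluate successive powers at the divisors of 120:
101^1 ≡ 101 (mod 143)
101^2 ≡ 48 (mod 143)
101^3 ≡ 129 (mod 143)
101^4 ≡ 16 (mod 143)
101^5 ≡ 43 (mod 143)
101^6 ≡ 53 (mod 143)
101^8 ≡ 113 (mod 143)
101^10 ≡ 133 (mod 143)
101^12 ≡ 92 (mod 143)
101^15 ≡ 142 (mod 143)
101^20 ≡ 100 (mod 143)
101^24 ≡ 27 (mod 143)
101^30 ≡ 1 (mod 143) ✓
So ord_143(101) = 30, hence |⟨101⟩| = 30.
Index = |(Z/143Z)^×| / |⟨101⟩| = 120 / 30 = 4.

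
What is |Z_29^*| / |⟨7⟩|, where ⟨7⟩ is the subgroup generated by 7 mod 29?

ord(7) | φ(29) = 29 − 1 = 28 = 2^2 · 7.
Divisors of 28: 1, 2, 4, 7, 14, 28.
Evaluate successive powers at the divisors of 28:
7^1 ≡ 7 (mod 29)
7^2 ≡ 20 (mod 29)
7^4 ≡ 23 (mod 29)
7^7 ≡ 1 (mod 29) ✓
The order of 7 is 7, so the subgroup it generates has 7 elements.
Index = |(Z/29Z)^×| / |⟨7⟩| = 28 / 7 = 4.

4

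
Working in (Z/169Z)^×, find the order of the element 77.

26

Since 77 ∈ (Z/169Z)^×, its order divides φ(169) = φ(13^2) = 13·(13−1) = 156 = 2^2 · 3 · 13.
Divisors of 156: 1, 2, 3, 4, 6, 12, 13, 26, 39, 52, 78, 156.
Test each divisor d:
77^1 ≡ 77 (mod 169)
77^2 ≡ 14 (mod 169)
77^3 ≡ 64 (mod 169)
77^4 ≡ 27 (mod 169)
77^6 ≡ 40 (mod 169)
77^12 ≡ 79 (mod 169)
77^13 ≡ 168 (mod 169)
77^26 ≡ 1 (mod 169) ✓
The smallest such exponent is 26, so the order of 77 is 26.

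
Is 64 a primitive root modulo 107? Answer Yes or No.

No

φ(107) = 107 − 1 = 106 = 2 · 53.
It suffices to check that the order of 64 is not a proper divisor of 106: compute 64^(106/q) for q ∈ {2, 53}.
64^53 ≡ 1 (mod 107)  [q = 2: ≡ 1 ✗]
64^2 ≡ 30 (mod 107)  [q = 53: ≢ 1 ✓]
64^53 ≡ 1 shows ord(64) | 53, strictly less than φ(107); not a primitive root.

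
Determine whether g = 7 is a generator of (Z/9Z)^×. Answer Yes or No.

φ(9) = φ(3^2) = 3·(3−1) = 6 = 2 · 3.
An element g generates (Z/9Z)^× iff g^(6/q) ≢ 1 (mod 9) for each prime q ∈ {2, 3}.
7^3 ≡ 1 (mod 9)  [q = 2: ≡ 1 ✗]
7^2 ≡ 4 (mod 9)  [q = 3: ≢ 1 ✓]
Since 7^3 ≡ 1, the order of 7 divides 3 < 6, so 7 is not a primitive root.

No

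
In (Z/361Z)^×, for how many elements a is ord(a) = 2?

φ(361) = φ(19^2) = 19·(19−1) = 342 = 2 · 3^2 · 19.
Since (Z/361Z)^× is cyclic of order 342, the number of elements of order d is φ(d) when d | 342 and 0 otherwise.
2 | 342, and φ(2) = 2 − 1 = 1.

1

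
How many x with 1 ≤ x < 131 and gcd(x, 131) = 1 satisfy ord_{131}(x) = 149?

φ(131) = 131 − 1 = 130 = 2 · 5 · 13.
(Z/131Z)^× is cyclic (|G| = 130); a cyclic group of order m has exactly φ(d) elements of each order d | m, and none otherwise.
Here 130 is not a multiple of 149, so there are no elements of order 149.

0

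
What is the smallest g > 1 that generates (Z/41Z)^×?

φ(41) = 41 − 1 = 40 = 2^3 · 5.
g is a primitive root iff g^(40/q) ≢ 1 (mod 41) for each prime q ∈ {2, 5}.
g = 2: 2^20 ≡ 1 — hits 1, so not a primitive root.
g = 3: 3^20 ≡ 40; 3^8 ≡ 1 — hits 1, so not a primitive root.
g = 4: 4^20 ≡ 1 — hits 1, so not a primitive root.
g = 5: 5^20 ≡ 1 — hits 1, so not a primitive root.
g = 6: 6^20 ≡ 40; 6^8 ≡ 10 — none is 1, so 6 is a primitive root.
Hence the least primitive root of 41 is 6.

6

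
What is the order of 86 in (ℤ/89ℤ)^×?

88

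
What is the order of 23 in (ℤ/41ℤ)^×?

10

By Lagrange's theorem, ord_41(23) divides φ(41) = 41 − 1 = 40 = 2^3 · 5.
Divisors of 40: 1, 2, 4, 5, 8, 10, 20, 40.
Test each divisor d:
23^1 ≡ 23
23^2 ≡ 37
23^4 ≡ 16
23^5 ≡ 40
23^8 ≡ 10
23^10 ≡ 1
Therefore the multiplicative order of 23 modulo 41 is 10.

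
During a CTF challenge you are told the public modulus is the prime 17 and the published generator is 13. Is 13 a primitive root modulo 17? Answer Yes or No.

No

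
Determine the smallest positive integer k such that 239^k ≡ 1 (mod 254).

126

Since 239 ∈ (Z/254Z)^×, its order divides φ(254) = φ(2)·φ(127) = 1·126 = 126 = 2 · 3^2 · 7.
Divisors of 126: 1, 2, 3, 6, 7, 9, 14, 18, 21, 42, 63, 126.
Test each divisor d:
239^1 ≡ 239 (mod 254)
239^2 ≡ 225 (mod 254)
239^3 ≡ 181 (mod 254)
239^6 ≡ 249 (mod 254)
239^7 ≡ 75 (mod 254)
239^9 ≡ 111 (mod 254)
239^14 ≡ 37 (mod 254)
239^18 ≡ 129 (mod 254)
239^21 ≡ 235 (mod 254)
239^42 ≡ 107 (mod 254)
239^63 ≡ 253 (mod 254)
239^126 ≡ 1 (mod 254) ✓
The smallest such exponent is 126, so the order of 239 is 126.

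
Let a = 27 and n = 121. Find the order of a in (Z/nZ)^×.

5

The order of 27 must divide φ(121) = φ(11^2) = 11·(11−1) = 110 = 2 · 5 · 11.
Divisors of 110: 1, 2, 5, 10, 11, 22, 55, 110.
Check 27^d mod 121 for each divisor in increasing order:
27^1 ≡ 27 (mod 121)
27^2 ≡ 3 (mod 121)
27^5 ≡ 1 (mod 121) ✓
Therefore the multiplicative order of 27 modulo 121 is 5.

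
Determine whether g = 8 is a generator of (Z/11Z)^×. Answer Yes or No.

Yes

φ(11) = 11 − 1 = 10 = 2 · 5.
An element g generates (Z/11Z)^× iff g^(10/q) ≢ 1 (mod 11) for each prime q ∈ {2, 5}.
8^5 ≡ 10 (mod 11)  [q = 2: ≢ 1 ✓]
8^2 ≡ 9 (mod 11)  [q = 5: ≢ 1 ✓]
All checks pass, so 8 has order 10 and is a primitive root modulo 11.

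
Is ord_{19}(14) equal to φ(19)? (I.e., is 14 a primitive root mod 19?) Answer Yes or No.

Yes

φ(19) = 19 − 1 = 18 = 2 · 3^2.
An element g generates (Z/19Z)^× iff g^(18/q) ≢ 1 (mod 19) for each prime q ∈ {2, 3}.
14^9 ≡ 18 (mod 19)  [q = 2: ≢ 1 ✓]
14^6 ≡ 7 (mod 19)  [q = 3: ≢ 1 ✓]
None equal 1, so ord_19(14) = 18: 14 is a primitive root.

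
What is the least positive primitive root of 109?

6

φ(109) = 109 − 1 = 108 = 2^2 · 3^3.
g is a primitive root iff g^(108/q) ≢ 1 (mod 109) for each prime q ∈ {2, 3}.
g = 2: 2^54 ≡ 108; 2^36 ≡ 1 — hits 1, so not a primitive root.
g = 3: 3^54 ≡ 1 — hits 1, so not a primitive root.
g = 4: 4^54 ≡ 1 — hits 1, so not a primitive root.
g = 5: 5^54 ≡ 1 — hits 1, so not a primitive root.
g = 6: 6^54 ≡ 108; 6^36 ≡ 63 — none is 1, so 6 is a primitive root.
So 6 is the smallest generator of (Z/109Z)^×.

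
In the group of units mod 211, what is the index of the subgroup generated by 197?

The order of 197 must divide φ(211) = 211 − 1 = 210 = 2 · 3 · 5 · 7.
Divisors of 210: 1, 2, 3, 5, 6, 7, 10, 14, 15, 21, 30, 35, 42, 70, 105, 210.
Compute 197^d (mod 211) for the divisors d until we hit 1:
197^1 ≡ 197
197^2 ≡ 196
197^3 ≡ 210
197^5 ≡ 15
197^6 ≡ 1
The order of 197 is 6, so the subgroup it generates has 6 elements.
The index is φ(211) / ord(197) = 210 / 6 = 35.

35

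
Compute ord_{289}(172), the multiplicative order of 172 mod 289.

136

By Lagrange's theorem, ord_289(172) divides φ(289) = φ(17^2) = 17·(17−1) = 272 = 2^4 · 17.
Divisors of 272: 1, 2, 4, 8, 16, 17, 34, 68, 136, 272.
Evaluate successive powers at the divisors of 272:
172^1 ≡ 172 (mod 289)
172^2 ≡ 106 (mod 289)
172^4 ≡ 254 (mod 289)
172^8 ≡ 69 (mod 289)
172^16 ≡ 137 (mod 289)
172^17 ≡ 155 (mod 289)
172^34 ≡ 38 (mod 289)
172^68 ≡ 288 (mod 289)
172^136 ≡ 1 (mod 289) ✓
Therefore the multiplicative order of 172 modulo 289 is 136.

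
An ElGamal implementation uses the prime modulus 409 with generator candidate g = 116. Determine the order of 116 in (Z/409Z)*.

408

By Lagrange's theorem, ord_409(116) divides φ(409) = 409 − 1 = 408 = 2^3 · 3 · 17.
Divisors of 408: 1, 2, 3, 4, 6, 8, 12, 17, 24, 34, 51, 68, 102, 136, 204, 408.
Evaluate successive powers at the divisors of 408:
116^1 ≡ 116 (mod 409)
116^2 ≡ 368 (mod 409)
116^3 ≡ 152 (mod 409)
116^4 ≡ 45 (mod 409)
116^6 ≡ 200 (mod 409)
116^8 ≡ 389 (mod 409)
116^12 ≡ 327 (mod 409)
116^17 ≡ 183 (mod 409)
116^24 ≡ 180 (mod 409)
116^34 ≡ 360 (mod 409)
116^51 ≡ 31 (mod 409)
116^68 ≡ 356 (mod 409)
116^102 ≡ 143 (mod 409)
116^136 ≡ 355 (mod 409)
116^204 ≡ 408 (mod 409)
116^408 ≡ 1 (mod 409) ✓
Therefore the multiplicative order of 116 modulo 409 is 408.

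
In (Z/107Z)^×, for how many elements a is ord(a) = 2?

1

φ(107) = 107 − 1 = 106 = 2 · 53.
In a cyclic group of order 106, there are φ(d) elements of order d for each divisor d of 106, and zero for non-divisors.
2 | 106, and φ(2) = 2 − 1 = 1.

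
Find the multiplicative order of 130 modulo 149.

74

By Lagrange's theorem, ord_149(130) divides φ(149) = 149 − 1 = 148 = 2^2 · 37.
Divisors of 148: 1, 2, 4, 37, 74, 148.
Compute 130^d (mod 149) for the divisors d until we hit 1:
130^1 ≡ 130
130^2 ≡ 63
130^4 ≡ 95
130^37 ≡ 148
130^74 ≡ 1
So ord_149(130) = 74.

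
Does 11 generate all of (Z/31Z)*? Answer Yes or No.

Yes

φ(31) = 31 − 1 = 30 = 2 · 3 · 5.
An element g generates (Z/31Z)^× iff g^(30/q) ≢ 1 (mod 31) for each prime q ∈ {2, 3, 5}.
11^15 ≡ 30 (mod 31)  [q = 2: ≢ 1 ✓]
11^10 ≡ 5 (mod 31)  [q = 3: ≢ 1 ✓]
11^6 ≡ 4 (mod 31)  [q = 5: ≢ 1 ✓]
All checks pass, so 11 has order 30 and is a primitive root modulo 31.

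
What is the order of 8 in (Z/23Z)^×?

11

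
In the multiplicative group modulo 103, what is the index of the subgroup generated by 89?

3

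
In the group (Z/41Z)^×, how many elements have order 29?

0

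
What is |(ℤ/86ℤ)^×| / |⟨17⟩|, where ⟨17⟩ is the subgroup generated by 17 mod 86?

2

By Lagrange's theorem, ord_86(17) divides φ(86) = φ(2)·φ(43) = 1·42 = 42 = 2 · 3 · 7.
Divisors of 42: 1, 2, 3, 6, 7, 14, 21, 42.
Compute 17^d (mod 86) for the divisors d until we hit 1:
17^1 ≡ 17 (mod 86)
17^2 ≡ 31 (mod 86)
17^3 ≡ 11 (mod 86)
17^6 ≡ 35 (mod 86)
17^7 ≡ 79 (mod 86)
17^14 ≡ 49 (mod 86)
17^21 ≡ 1 (mod 86) ✓
So ord_86(17) = 21, hence |⟨17⟩| = 21.
[(Z/86Z)^× : ⟨17⟩] = 42/21 = 2.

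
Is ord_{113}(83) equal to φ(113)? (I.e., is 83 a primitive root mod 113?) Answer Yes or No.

φ(113) = 113 − 1 = 112 = 2^4 · 7.
It suffices to check that the order of 83 is not a proper divisor of 112: compute 83^(112/q) for q ∈ {2, 7}.
83^56 ≡ 1 (mod 113)  [q = 2: ≡ 1 ✗]
83^16 ≡ 109 (mod 113)  [q = 7: ≢ 1 ✓]
Since 83^56 ≡ 1, the order of 83 divides 56 < 112, so 83 is not a primitive root.

No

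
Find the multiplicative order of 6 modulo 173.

43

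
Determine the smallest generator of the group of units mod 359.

7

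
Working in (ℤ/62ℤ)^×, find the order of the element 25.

3

Since 25 ∈ (Z/62Z)^×, its order divides φ(62) = φ(2)·φ(31) = 1·30 = 30 = 2 · 3 · 5.
Divisors of 30: 1, 2, 3, 5, 6, 10, 15, 30.
Compute 25^d (mod 62) for the divisors d until we hit 1:
25^1 ≡ 25 (mod 62)
25^2 ≡ 5 (mod 62)
25^3 ≡ 1 (mod 62) ✓
So ord_62(25) = 3.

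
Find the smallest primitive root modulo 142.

7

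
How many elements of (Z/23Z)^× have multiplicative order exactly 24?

0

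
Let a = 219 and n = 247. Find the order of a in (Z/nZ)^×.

36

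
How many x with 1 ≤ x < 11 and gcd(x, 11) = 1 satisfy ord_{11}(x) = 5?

4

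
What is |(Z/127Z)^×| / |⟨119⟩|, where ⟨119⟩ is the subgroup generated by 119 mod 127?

9

By Lagrange's theorem, ord_127(119) divides φ(127) = 127 − 1 = 126 = 2 · 3^2 · 7.
Divisors of 126: 1, 2, 3, 6, 7, 9, 14, 18, 21, 42, 63, 126.
Test each divisor d:
119^1 ≡ 119
119^2 ≡ 64
119^3 ≡ 123
119^6 ≡ 16
119^7 ≡ 126
119^9 ≡ 63
119^14 ≡ 1
Thus |⟨119⟩| = ord(119) = 14.
Index = |(Z/127Z)^×| / |⟨119⟩| = 126 / 14 = 9.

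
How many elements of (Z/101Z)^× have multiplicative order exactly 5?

4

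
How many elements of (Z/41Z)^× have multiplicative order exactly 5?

φ(41) = 41 − 1 = 40 = 2^3 · 5.
(Z/41Z)^× is cyclic (|G| = 40); a cyclic group of order m has exactly φ(d) elements of each order d | m, and none otherwise.
5 | 40, and φ(5) = 5 − 1 = 4.

4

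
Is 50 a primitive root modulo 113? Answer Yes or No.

φ(113) = 113 − 1 = 112 = 2^4 · 7.
It suffices to check that the order of 50 is not a proper divisor of 112: compute 50^(112/q) for q ∈ {2, 7}.
50^56 ≡ 1 (mod 113)  [q = 2: ≡ 1 ✗]
50^16 ≡ 16 (mod 113)  [q = 7: ≢ 1 ✓]
The check at q = 2 fails, so 50 generates a proper subgroup.

No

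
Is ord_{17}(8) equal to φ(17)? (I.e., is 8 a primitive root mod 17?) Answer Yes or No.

φ(17) = 17 − 1 = 16 = 2^4.
Test 8^(16/q) mod 17 for each prime factor q of 16:
8^8 ≡ 1 (mod 17)  [q = 2: ≡ 1 ✗]
8^8 ≡ 1 shows ord(8) | 8, strictly less than φ(17); not a primitive root.

No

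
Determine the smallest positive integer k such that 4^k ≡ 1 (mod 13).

6

By Lagrange's theorem, ord_13(4) divides φ(13) = 13 − 1 = 12 = 2^2 · 3.
Divisors of 12: 1, 2, 3, 4, 6, 12.
Test each divisor d:
4^1 ≡ 4
4^2 ≡ 3
4^3 ≡ 12
4^4 ≡ 9
4^6 ≡ 1
The smallest such exponent is 6, so the order of 4 is 6.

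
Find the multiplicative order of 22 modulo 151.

75

ord(22) | φ(151) = 151 − 1 = 150 = 2 · 3 · 5^2.
Divisors of 150: 1, 2, 3, 5, 6, 10, 15, 25, 30, 50, 75, 150.
Evaluate successive powers at the divisors of 150:
22^1 ≡ 22 (mod 151)
22^2 ≡ 31 (mod 151)
22^3 ≡ 78 (mod 151)
22^5 ≡ 2 (mod 151)
22^6 ≡ 44 (mod 151)
22^10 ≡ 4 (mod 151)
22^15 ≡ 8 (mod 151)
22^25 ≡ 32 (mod 151)
22^30 ≡ 64 (mod 151)
22^50 ≡ 118 (mod 151)
22^75 ≡ 1 (mod 151) ✓
The smallest such exponent is 75, so the order of 22 is 75.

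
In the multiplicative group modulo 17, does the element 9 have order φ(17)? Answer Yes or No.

No

φ(17) = 17 − 1 = 16 = 2^4.
It suffices to check that the order of 9 is not a proper divisor of 16: compute 9^(16/q) for q ∈ {2}.
9^8 ≡ 1 (mod 17)  [q = 2: ≡ 1 ✗]
9^8 ≡ 1 shows ord(9) | 8, strictly less than φ(17); not a primitive root.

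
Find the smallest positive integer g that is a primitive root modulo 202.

3

φ(202) = φ(2)·φ(101) = 1·100 = 100 = 2^2 · 5^2.
Test candidates g = 2, 3, … against the prime factors q ∈ {2, 5} of φ(202): g is a generator iff g^(100/q) ≢ 1 for every such q.
g = 2: gcd(2, 202) = 2 > 1, not a unit — skip.
g = 3: 3^50 ≡ 201; 3^20 ≡ 185 — none is 1, so 3 is a primitive root.
So 3 is the smallest generator of (Z/202Z)^×.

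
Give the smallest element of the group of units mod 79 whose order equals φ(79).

3

φ(79) = 79 − 1 = 78 = 2 · 3 · 13.
Test candidates g = 2, 3, … against the prime factors q ∈ {2, 3, 13} of φ(79): g is a generator iff g^(78/q) ≢ 1 for every such q.
g = 2: 2^39 ≡ 1 — hits 1, so not a primitive root.
g = 3: 3^39 ≡ 78; 3^26 ≡ 23; 3^6 ≡ 18 — none is 1, so 3 is a primitive root.
So 3 is the smallest generator of (Z/79Z)^×.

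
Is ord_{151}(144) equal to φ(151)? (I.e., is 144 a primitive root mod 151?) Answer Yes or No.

No

φ(151) = 151 − 1 = 150 = 2 · 3 · 5^2.
Test 144^(150/q) mod 151 for each prime factor q of 150:
144^75 ≡ 1 (mod 151)  [q = 2: ≡ 1 ✗]
144^50 ≡ 32 (mod 151)  [q = 3: ≢ 1 ✓]
144^30 ≡ 8 (mod 151)  [q = 5: ≢ 1 ✓]
Since 144^75 ≡ 1, the order of 144 divides 75 < 150, so 144 is not a primitive root.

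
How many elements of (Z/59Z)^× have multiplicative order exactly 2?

φ(59) = 59 − 1 = 58 = 2 · 29.
In a cyclic group of order 58, there are φ(d) elements of order d for each divisor d of 58, and zero for non-divisors.
2 | 58, and φ(2) = 2 − 1 = 1.

1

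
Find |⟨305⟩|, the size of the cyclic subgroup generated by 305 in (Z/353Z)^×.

352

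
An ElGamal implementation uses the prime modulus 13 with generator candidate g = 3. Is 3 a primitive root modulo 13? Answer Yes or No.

No

φ(13) = 13 − 1 = 12 = 2^2 · 3.
Test 3^(12/q) mod 13 for each prime factor q of 12:
3^6 ≡ 1 (mod 13)  [q = 2: ≡ 1 ✗]
3^4 ≡ 3 (mod 13)  [q = 3: ≢ 1 ✓]
3^6 ≡ 1 shows ord(3) | 6, strictly less than φ(13); not a primitive root.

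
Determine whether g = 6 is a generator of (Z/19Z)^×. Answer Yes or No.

No

φ(19) = 19 − 1 = 18 = 2 · 3^2.
It suffices to check that the order of 6 is not a proper divisor of 18: compute 6^(18/q) for q ∈ {2, 3}.
6^9 ≡ 1 (mod 19)  [q = 2: ≡ 1 ✗]
6^6 ≡ 11 (mod 19)  [q = 3: ≢ 1 ✓]
The check at q = 2 fails, so 6 generates a proper subgroup.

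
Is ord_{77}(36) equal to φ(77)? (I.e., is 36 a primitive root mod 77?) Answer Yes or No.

77 = 7 · 11 is a product of two distinct odd primes, so (Z/77Z)^× ≅ (Z/7Z)^× × (Z/11Z)^× is not cyclic.
No primitive root modulo 77 exists; in particular 36 is not one.

No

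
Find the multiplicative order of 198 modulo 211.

70

The order of 198 must divide φ(211) = 211 − 1 = 210 = 2 · 3 · 5 · 7.
Divisors of 210: 1, 2, 3, 5, 6, 7, 10, 14, 15, 21, 30, 35, 42, 70, 105, 210.
Evaluate successive powers at the divisors of 210:
198^1 ≡ 198 (mod 211)
198^2 ≡ 169 (mod 211)
198^3 ≡ 124 (mod 211)
198^5 ≡ 67 (mod 211)
198^6 ≡ 184 (mod 211)
198^7 ≡ 140 (mod 211)
198^10 ≡ 58 (mod 211)
198^14 ≡ 188 (mod 211)
198^15 ≡ 88 (mod 211)
198^21 ≡ 156 (mod 211)
198^30 ≡ 148 (mod 211)
198^35 ≡ 210 (mod 211)
198^42 ≡ 71 (mod 211)
198^70 ≡ 1 (mod 211) ✓
So ord_211(198) = 70.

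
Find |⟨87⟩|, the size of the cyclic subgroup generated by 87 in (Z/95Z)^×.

12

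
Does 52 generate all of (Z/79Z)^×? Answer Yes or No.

No

φ(79) = 79 − 1 = 78 = 2 · 3 · 13.
An element g generates (Z/79Z)^× iff g^(78/q) ≢ 1 (mod 79) for each prime q ∈ {2, 3, 13}.
52^39 ≡ 1 (mod 79)  [q = 2: ≡ 1 ✗]
52^26 ≡ 1 (mod 79)  [q = 3: ≡ 1 ✗]
52^6 ≡ 65 (mod 79)  [q = 13: ≢ 1 ✓]
52^39 ≡ 1 shows ord(52) | 39, strictly less than φ(79); not a primitive root.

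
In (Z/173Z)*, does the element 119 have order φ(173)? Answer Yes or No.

φ(173) = 173 − 1 = 172 = 2^2 · 43.
It suffices to check that the order of 119 is not a proper divisor of 172: compute 119^(172/q) for q ∈ {2, 43}.
119^86 ≡ 1 (mod 173)  [q = 2: ≡ 1 ✗]
119^4 ≡ 106 (mod 173)  [q = 43: ≢ 1 ✓]
119^86 ≡ 1 shows ord(119) | 86, strictly less than φ(173); not a primitive root.

No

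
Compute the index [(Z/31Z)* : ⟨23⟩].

3

Since 23 ∈ (Z/31Z)^×, its order divides φ(31) = 31 − 1 = 30 = 2 · 3 · 5.
Divisors of 30: 1, 2, 3, 5, 6, 10, 15, 30.
Evaluate successive powers at the divisors of 30:
23^1 ≡ 23 (mod 31)
23^2 ≡ 2 (mod 31)
23^3 ≡ 15 (mod 31)
23^5 ≡ 30 (mod 31)
23^6 ≡ 8 (mod 31)
23^10 ≡ 1 (mod 31) ✓
The order of 23 is 10, so the subgroup it generates has 10 elements.
The index is φ(31) / ord(23) = 30 / 10 = 3.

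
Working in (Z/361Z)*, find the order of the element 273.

57

The order of 273 must divide φ(361) = φ(19^2) = 19·(19−1) = 342 = 2 · 3^2 · 19.
Divisors of 342: 1, 2, 3, 6, 9, 18, 19, 38, 57, 114, 171, 342.
Test each divisor d:
273^1 ≡ 273
273^2 ≡ 163
273^3 ≡ 96
273^6 ≡ 191
273^9 ≡ 286
273^18 ≡ 210
273^19 ≡ 292
273^38 ≡ 68
273^57 ≡ 1
So ord_361(273) = 57.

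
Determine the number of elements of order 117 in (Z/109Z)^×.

0

φ(109) = 109 − 1 = 108 = 2^2 · 3^3.
Since (Z/109Z)^× is cyclic of order 108, the number of elements of order d is φ(d) when d | 108 and 0 otherwise.
117 does not divide 108, so no element of (Z/109Z)^× has order 117.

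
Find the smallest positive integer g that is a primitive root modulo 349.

φ(349) = 349 − 1 = 348 = 2^2 · 3 · 29.
Test candidates g = 2, 3, … against the prime factors q ∈ {2, 3, 29} of φ(349): g is a generator iff g^(348/q) ≢ 1 for every such q.
g = 2: 2^174 ≡ 348; 2^116 ≡ 226; 2^12 ≡ 257 — none is 1, so 2 is a primitive root.
The smallest primitive root modulo 349 is 2.

2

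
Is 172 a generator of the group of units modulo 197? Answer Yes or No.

No

φ(197) = 197 − 1 = 196 = 2^2 · 7^2.
Test 172^(196/q) mod 197 for each prime factor q of 196:
172^98 ≡ 1 (mod 197)  [q = 2: ≡ 1 ✗]
172^28 ≡ 191 (mod 197)  [q = 7: ≢ 1 ✓]
172^98 ≡ 1 shows ord(172) | 98, strictly less than φ(197); not a primitive root.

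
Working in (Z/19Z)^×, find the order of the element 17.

By Lagrange's theorem, ord_19(17) divides φ(19) = 19 − 1 = 18 = 2 · 3^2.
Divisors of 18: 1, 2, 3, 6, 9, 18.
Check 17^d mod 19 for each divisor in increasing order:
17^1 ≡ 17
17^2 ≡ 4
17^3 ≡ 11
17^6 ≡ 7
17^9 ≡ 1
The smallest such exponent is 9, so the order of 17 is 9.

9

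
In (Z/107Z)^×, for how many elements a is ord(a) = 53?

φ(107) = 107 − 1 = 106 = 2 · 53.
In a cyclic group of order 106, there are φ(d) elements of order d for each divisor d of 106, and zero for non-divisors.
53 | 106, and φ(53) = 53 − 1 = 52.

52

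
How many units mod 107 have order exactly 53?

52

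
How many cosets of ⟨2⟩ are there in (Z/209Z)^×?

2

ord(2) | φ(209) = φ(11·19) = (11−1)·(19−1) = 10·18 = 180 = 2^2 · 3^2 · 5.
Divisors of 180: 1, 2, 3, 4, 5, 6, 9, 10, 12, 15, 18, 20, 30, 36, 45, 60, 90, 180.
Compute 2^d (mod 209) for the divisors d until we hit 1:
2^1 ≡ 2 (mod 209)
2^2 ≡ 4 (mod 209)
2^3 ≡ 8 (mod 209)
2^4 ≡ 16 (mod 209)
2^5 ≡ 32 (mod 209)
2^6 ≡ 64 (mod 209)
2^9 ≡ 94 (mod 209)
2^10 ≡ 188 (mod 209)
2^12 ≡ 125 (mod 209)
2^15 ≡ 164 (mod 209)
2^18 ≡ 58 (mod 209)
2^20 ≡ 23 (mod 209)
2^30 ≡ 144 (mod 209)
2^36 ≡ 20 (mod 209)
2^45 ≡ 208 (mod 209)
2^60 ≡ 45 (mod 209)
2^90 ≡ 1 (mod 209) ✓
Thus |⟨2⟩| = ord(2) = 90.
[(Z/209Z)^× : ⟨2⟩] = 180/90 = 2.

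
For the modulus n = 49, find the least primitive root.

3

φ(49) = φ(7^2) = 7·(7−1) = 42 = 2 · 3 · 7.
g is a primitive root iff g^(42/q) ≢ 1 (mod 49) for each prime q ∈ {2, 3, 7}.
g = 2: 2^21 ≡ 1 — hits 1, so not a primitive root.
g = 3: 3^21 ≡ 48; 3^14 ≡ 30; 3^6 ≡ 43 — none is 1, so 3 is a primitive root.
The smallest primitive root modulo 49 is 3.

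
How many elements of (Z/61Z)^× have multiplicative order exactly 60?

16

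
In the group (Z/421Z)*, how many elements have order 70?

φ(421) = 421 − 1 = 420 = 2^2 · 3 · 5 · 7.
(Z/421Z)^× is cyclic (|G| = 420); a cyclic group of order m has exactly φ(d) elements of each order d | m, and none otherwise.
70 = 2 · 5 · 7 divides 420, and φ(70) = 24.

24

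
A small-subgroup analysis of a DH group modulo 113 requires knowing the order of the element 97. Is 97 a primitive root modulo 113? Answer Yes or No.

No

φ(113) = 113 − 1 = 112 = 2^4 · 7.
97 is a primitive root mod 113 iff 97^(φ(113)/q) ≢ 1 for every prime q | φ(113), i.e. q ∈ {2, 7}.
97^56 ≡ 1 (mod 113)  [q = 2: ≡ 1 ✗]
97^16 ≡ 30 (mod 113)  [q = 7: ≢ 1 ✓]
Since 97^56 ≡ 1, the order of 97 divides 56 < 112, so 97 is not a primitive root.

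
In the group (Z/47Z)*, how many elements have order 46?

φ(47) = 47 − 1 = 46 = 2 · 23.
(Z/47Z)^× is cyclic (|G| = 46); a cyclic group of order m has exactly φ(d) elements of each order d | m, and none otherwise.
46 = 2 · 23 divides 46, and φ(46) = 22.

22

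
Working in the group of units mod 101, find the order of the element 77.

50

By Lagrange's theorem, ord_101(77) divides φ(101) = 101 − 1 = 100 = 2^2 · 5^2.
Divisors of 100: 1, 2, 4, 5, 10, 20, 25, 50, 100.
Check 77^d mod 101 for each divisor in increasing order:
77^1 ≡ 77
77^2 ≡ 71
77^4 ≡ 92
77^5 ≡ 14
77^10 ≡ 95
77^20 ≡ 36
77^25 ≡ 100
77^50 ≡ 1
The smallest such exponent is 50, so the order of 77 is 50.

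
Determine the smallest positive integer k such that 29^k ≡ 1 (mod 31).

10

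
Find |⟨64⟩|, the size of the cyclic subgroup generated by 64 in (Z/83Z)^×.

41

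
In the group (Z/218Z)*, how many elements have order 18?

φ(218) = φ(2)·φ(109) = 1·108 = 108 = 2^2 · 3^3.
In a cyclic group of order 108, there are φ(d) elements of order d for each divisor d of 108, and zero for non-divisors.
18 = 2 · 3^2 divides 108, and φ(18) = 6.

6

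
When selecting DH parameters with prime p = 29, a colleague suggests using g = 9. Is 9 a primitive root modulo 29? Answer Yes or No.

φ(29) = 29 − 1 = 28 = 2^2 · 7.
9 is a primitive root mod 29 iff 9^(φ(29)/q) ≢ 1 for every prime q | φ(29), i.e. q ∈ {2, 7}.
9^14 ≡ 1 (mod 29)  [q = 2: ≡ 1 ✗]
9^4 ≡ 7 (mod 29)  [q = 7: ≢ 1 ✓]
The check at q = 2 fails, so 9 generates a proper subgroup.

No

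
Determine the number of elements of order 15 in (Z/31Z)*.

8

φ(31) = 31 − 1 = 30 = 2 · 3 · 5.
In a cyclic group of order 30, there are φ(d) elements of order d for each divisor d of 30, and zero for non-divisors.
15 = 3 · 5 divides 30, and φ(15) = 8.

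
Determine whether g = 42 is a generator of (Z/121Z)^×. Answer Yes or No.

φ(121) = φ(11^2) = 11·(11−1) = 110 = 2 · 5 · 11.
An element g generates (Z/121Z)^× iff g^(110/q) ≢ 1 (mod 121) for each prime q ∈ {2, 5, 11}.
42^55 ≡ 1 (mod 121)  [q = 2: ≡ 1 ✗]
42^22 ≡ 81 (mod 121)  [q = 5: ≢ 1 ✓]
42^10 ≡ 78 (mod 121)  [q = 11: ≢ 1 ✓]
42^55 ≡ 1 shows ord(42) | 55, strictly less than φ(121); not a primitive root.

No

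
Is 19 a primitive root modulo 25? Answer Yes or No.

No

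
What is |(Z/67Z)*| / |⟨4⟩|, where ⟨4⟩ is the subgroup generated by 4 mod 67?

2

Since 4 ∈ (Z/67Z)^×, its order divides φ(67) = 67 − 1 = 66 = 2 · 3 · 11.
Divisors of 66: 1, 2, 3, 6, 11, 22, 33, 66.
Evaluate successive powers at the divisors of 66:
4^1 ≡ 4
4^2 ≡ 16
4^3 ≡ 64
4^6 ≡ 9
4^11 ≡ 37
4^22 ≡ 29
4^33 ≡ 1
Thus |⟨4⟩| = ord(4) = 33.
[(Z/67Z)^× : ⟨4⟩] = 66/33 = 2.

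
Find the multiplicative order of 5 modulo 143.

20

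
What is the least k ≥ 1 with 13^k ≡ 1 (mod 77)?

By Lagrange's theorem, ord_77(13) divides φ(77) = φ(7·11) = (7−1)·(11−1) = 6·10 = 60 = 2^2 · 3 · 5.
Divisors of 60: 1, 2, 3, 4, 5, 6, 10, 12, 15, 20, 30, 60.
Check 13^d mod 77 for each divisor in increasing order:
13^1 ≡ 13 (mod 77)
13^2 ≡ 15 (mod 77)
13^3 ≡ 41 (mod 77)
13^4 ≡ 71 (mod 77)
13^5 ≡ 76 (mod 77)
13^6 ≡ 64 (mod 77)
13^10 ≡ 1 (mod 77) ✓
Hence ord(13) = 10.

10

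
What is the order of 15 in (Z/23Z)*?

By Lagrange's theorem, ord_23(15) divides φ(23) = 23 − 1 = 22 = 2 · 11.
Divisors of 22: 1, 2, 11, 22.
Compute 15^d (mod 23) for the divisors d until we hit 1:
15^1 ≡ 15 (mod 23)
15^2 ≡ 18 (mod 23)
15^11 ≡ 22 (mod 23)
15^22 ≡ 1 (mod 23) ✓
Therefore the multiplicative order of 15 modulo 23 is 22.

22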